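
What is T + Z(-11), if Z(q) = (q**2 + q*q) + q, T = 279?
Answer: 510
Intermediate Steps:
Z(q) = q + 2*q**2 (Z(q) = (q**2 + q**2) + q = 2*q**2 + q = q + 2*q**2)
T + Z(-11) = 279 - 11*(1 + 2*(-11)) = 279 - 11*(1 - 22) = 279 - 11*(-21) = 279 + 231 = 510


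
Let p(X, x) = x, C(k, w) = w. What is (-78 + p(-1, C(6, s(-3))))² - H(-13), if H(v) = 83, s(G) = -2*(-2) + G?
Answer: 5846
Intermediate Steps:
s(G) = 4 + G
(-78 + p(-1, C(6, s(-3))))² - H(-13) = (-78 + (4 - 3))² - 1*83 = (-78 + 1)² - 83 = (-77)² - 83 = 5929 - 83 = 5846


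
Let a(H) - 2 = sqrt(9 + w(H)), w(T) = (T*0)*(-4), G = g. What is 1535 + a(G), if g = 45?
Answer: 1540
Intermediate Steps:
G = 45
w(T) = 0 (w(T) = 0*(-4) = 0)
a(H) = 5 (a(H) = 2 + sqrt(9 + 0) = 2 + sqrt(9) = 2 + 3 = 5)
1535 + a(G) = 1535 + 5 = 1540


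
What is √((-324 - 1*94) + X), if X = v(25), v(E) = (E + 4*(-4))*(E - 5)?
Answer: I*√238 ≈ 15.427*I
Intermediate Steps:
v(E) = (-16 + E)*(-5 + E) (v(E) = (E - 16)*(-5 + E) = (-16 + E)*(-5 + E))
X = 180 (X = 80 + 25² - 21*25 = 80 + 625 - 525 = 180)
√((-324 - 1*94) + X) = √((-324 - 1*94) + 180) = √((-324 - 94) + 180) = √(-418 + 180) = √(-238) = I*√238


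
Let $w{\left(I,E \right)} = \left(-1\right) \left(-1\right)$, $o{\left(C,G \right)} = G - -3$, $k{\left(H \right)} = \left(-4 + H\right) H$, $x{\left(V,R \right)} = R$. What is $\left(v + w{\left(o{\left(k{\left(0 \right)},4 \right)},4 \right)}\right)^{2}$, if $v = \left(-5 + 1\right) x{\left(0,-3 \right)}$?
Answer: $169$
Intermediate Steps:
$k{\left(H \right)} = H \left(-4 + H\right)$
$o{\left(C,G \right)} = 3 + G$ ($o{\left(C,G \right)} = G + 3 = 3 + G$)
$v = 12$ ($v = \left(-5 + 1\right) \left(-3\right) = \left(-4\right) \left(-3\right) = 12$)
$w{\left(I,E \right)} = 1$
$\left(v + w{\left(o{\left(k{\left(0 \right)},4 \right)},4 \right)}\right)^{2} = \left(12 + 1\right)^{2} = 13^{2} = 169$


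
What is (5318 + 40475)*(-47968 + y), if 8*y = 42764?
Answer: -3903624285/2 ≈ -1.9518e+9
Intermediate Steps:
y = 10691/2 (y = (1/8)*42764 = 10691/2 ≈ 5345.5)
(5318 + 40475)*(-47968 + y) = (5318 + 40475)*(-47968 + 10691/2) = 45793*(-85245/2) = -3903624285/2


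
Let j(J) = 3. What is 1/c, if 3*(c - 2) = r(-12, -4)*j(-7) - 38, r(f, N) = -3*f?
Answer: 3/76 ≈ 0.039474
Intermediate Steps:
c = 76/3 (c = 2 + (-3*(-12)*3 - 38)/3 = 2 + (36*3 - 38)/3 = 2 + (108 - 38)/3 = 2 + (⅓)*70 = 2 + 70/3 = 76/3 ≈ 25.333)
1/c = 1/(76/3) = 3/76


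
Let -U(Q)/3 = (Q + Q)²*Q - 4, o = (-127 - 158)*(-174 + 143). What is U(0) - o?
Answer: -8823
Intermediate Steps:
o = 8835 (o = -285*(-31) = 8835)
U(Q) = 12 - 12*Q³ (U(Q) = -3*((Q + Q)²*Q - 4) = -3*((2*Q)²*Q - 4) = -3*((4*Q²)*Q - 4) = -3*(4*Q³ - 4) = -3*(-4 + 4*Q³) = 12 - 12*Q³)
U(0) - o = (12 - 12*0³) - 1*8835 = (12 - 12*0) - 8835 = (12 + 0) - 8835 = 12 - 8835 = -8823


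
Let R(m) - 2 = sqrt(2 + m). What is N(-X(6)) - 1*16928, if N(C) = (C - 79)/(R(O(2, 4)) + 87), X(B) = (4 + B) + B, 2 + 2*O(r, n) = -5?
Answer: 2*(-8464*sqrt(6) + 1506687*I)/(sqrt(6) - 178*I) ≈ -16929.0 + 0.014686*I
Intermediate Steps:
O(r, n) = -7/2 (O(r, n) = -1 + (1/2)*(-5) = -1 - 5/2 = -7/2)
R(m) = 2 + sqrt(2 + m)
X(B) = 4 + 2*B
N(C) = (-79 + C)/(89 + I*sqrt(6)/2) (N(C) = (C - 79)/((2 + sqrt(2 - 7/2)) + 87) = (-79 + C)/((2 + sqrt(-3/2)) + 87) = (-79 + C)/((2 + I*sqrt(6)/2) + 87) = (-79 + C)/(89 + I*sqrt(6)/2))
N(-X(6)) - 1*16928 = (-79 - (4 + 2*6))/(89 + I*sqrt(6)/2) - 1*16928 = (-79 - (4 + 12))/(89 + I*sqrt(6)/2) - 16928 = (-79 - 1*16)/(89 + I*sqrt(6)/2) - 16928 = (-79 - 16)/(89 + I*sqrt(6)/2) - 16928 = -95/(89 + I*sqrt(6)/2) - 16928 = -16928 - 95/(89 + I*sqrt(6)/2)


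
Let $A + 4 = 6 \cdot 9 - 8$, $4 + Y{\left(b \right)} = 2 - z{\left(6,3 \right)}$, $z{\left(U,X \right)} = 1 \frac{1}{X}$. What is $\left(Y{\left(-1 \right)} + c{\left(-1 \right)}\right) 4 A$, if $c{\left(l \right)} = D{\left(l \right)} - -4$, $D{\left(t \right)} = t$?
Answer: $112$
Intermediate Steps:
$z{\left(U,X \right)} = \frac{1}{X}$
$Y{\left(b \right)} = - \frac{7}{3}$ ($Y{\left(b \right)} = -4 + \left(2 - \frac{1}{3}\right) = -4 + \frac{5}{3} = - \frac{7}{3}$)
$c{\left(l \right)} = 4 + l$ ($c{\left(l \right)} = l - -4 = l + 4 = 4 + l$)
$A = 42$ ($A = -4 + \left(6 \cdot 9 - 8\right) = -4 + \left(54 - 8\right) = -4 + 46 = 42$)
$\left(Y{\left(-1 \right)} + c{\left(-1 \right)}\right) 4 A = \left(- \frac{7}{3} + \left(4 - 1\right)\right) 4 \cdot 42 = \left(- \frac{7}{3} + 3\right) 4 \cdot 42 = \frac{2}{3} \cdot 4 \cdot 42 = \frac{8}{3} \cdot 42 = 112$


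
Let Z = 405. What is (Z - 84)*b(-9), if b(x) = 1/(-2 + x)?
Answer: -321/11 ≈ -29.182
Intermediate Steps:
(Z - 84)*b(-9) = (405 - 84)/(-2 - 9) = 321/(-11) = 321*(-1/11) = -321/11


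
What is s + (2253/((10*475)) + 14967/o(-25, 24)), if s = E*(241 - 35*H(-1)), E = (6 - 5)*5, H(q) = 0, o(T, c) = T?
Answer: 2882273/4750 ≈ 606.79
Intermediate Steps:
E = 5 (E = 1*5 = 5)
s = 1205 (s = 5*(241 - 35*0) = 5*(241 + 0) = 5*241 = 1205)
s + (2253/((10*475)) + 14967/o(-25, 24)) = 1205 + (2253/((10*475)) + 14967/(-25)) = 1205 + (2253/4750 + 14967*(-1/25)) = 1205 + (2253*(1/4750) - 14967/25) = 1205 + (2253/4750 - 14967/25) = 1205 - 2841477/4750 = 2882273/4750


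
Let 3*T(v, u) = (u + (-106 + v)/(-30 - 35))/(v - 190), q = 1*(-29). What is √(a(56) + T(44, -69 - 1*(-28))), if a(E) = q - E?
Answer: I*√68821869090/28470 ≈ 9.2146*I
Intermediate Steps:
q = -29
a(E) = -29 - E
T(v, u) = (106/65 + u - v/65)/(3*(-190 + v)) (T(v, u) = ((u + (-106 + v)/(-30 - 35))/(v - 190))/3 = ((u + (-106 + v)/(-65))/(-190 + v))/3 = ((u + (-106 + v)*(-1/65))/(-190 + v))/3 = ((u + (106/65 - v/65))/(-190 + v))/3 = ((106/65 + u - v/65)/(-190 + v))/3 = (106/65 + u - v/65)/(3*(-190 + v)))
√(a(56) + T(44, -69 - 1*(-28))) = √((-29 - 1*56) + (106 - 1*44 + 65*(-69 - 1*(-28)))/(195*(-190 + 44))) = √((-29 - 56) + (1/195)*(106 - 44 + 65*(-69 + 28))/(-146)) = √(-85 + (1/195)*(-1/146)*(106 - 44 + 65*(-41))) = √(-85 + (1/195)*(-1/146)*(106 - 44 - 2665)) = √(-85 + (1/195)*(-1/146)*(-2603)) = √(-85 + 2603/28470) = √(-2417347/28470) = I*√68821869090/28470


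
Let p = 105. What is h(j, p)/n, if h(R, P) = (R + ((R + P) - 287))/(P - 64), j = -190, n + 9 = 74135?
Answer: -281/1519583 ≈ -0.00018492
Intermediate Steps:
n = 74126 (n = -9 + 74135 = 74126)
h(R, P) = (-287 + P + 2*R)/(-64 + P) (h(R, P) = (R + ((P + R) - 287))/(-64 + P) = (R + (-287 + P + R))/(-64 + P) = (-287 + P + 2*R)/(-64 + P))
h(j, p)/n = ((-287 + 105 + 2*(-190))/(-64 + 105))/74126 = ((-287 + 105 - 380)/41)*(1/74126) = ((1/41)*(-562))*(1/74126) = -562/41*1/74126 = -281/1519583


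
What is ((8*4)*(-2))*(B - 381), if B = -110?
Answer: 31424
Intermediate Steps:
((8*4)*(-2))*(B - 381) = ((8*4)*(-2))*(-110 - 381) = (32*(-2))*(-491) = -64*(-491) = 31424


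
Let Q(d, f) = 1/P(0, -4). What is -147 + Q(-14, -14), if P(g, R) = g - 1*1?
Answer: -148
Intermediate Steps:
P(g, R) = -1 + g (P(g, R) = g - 1 = -1 + g)
Q(d, f) = -1 (Q(d, f) = 1/(-1 + 0) = 1/(-1) = -1)
-147 + Q(-14, -14) = -147 - 1 = -148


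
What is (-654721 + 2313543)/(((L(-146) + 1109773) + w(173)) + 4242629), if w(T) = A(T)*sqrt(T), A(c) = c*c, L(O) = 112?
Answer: 8878867978508/28494442228103 - 49646883638*sqrt(173)/28494442228103 ≈ 0.28868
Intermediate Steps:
A(c) = c**2
w(T) = T**(5/2) (w(T) = T**2*sqrt(T) = T**(5/2))
(-654721 + 2313543)/(((L(-146) + 1109773) + w(173)) + 4242629) = (-654721 + 2313543)/(((112 + 1109773) + 173**(5/2)) + 4242629) = 1658822/((1109885 + 29929*sqrt(173)) + 4242629) = 1658822/(5352514 + 29929*sqrt(173))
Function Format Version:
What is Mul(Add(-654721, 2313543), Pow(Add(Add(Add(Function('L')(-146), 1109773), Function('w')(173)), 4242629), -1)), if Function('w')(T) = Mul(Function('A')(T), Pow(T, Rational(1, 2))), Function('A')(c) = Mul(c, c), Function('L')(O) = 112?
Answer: Add(Rational(8878867978508, 28494442228103), Mul(Rational(-49646883638, 28494442228103), Pow(173, Rational(1, 2)))) ≈ 0.28868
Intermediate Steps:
Function('A')(c) = Pow(c, 2)
Function('w')(T) = Pow(T, Rational(5, 2)) (Function('w')(T) = Mul(Pow(T, 2), Pow(T, Rational(1, 2))) = Pow(T, Rational(5, 2)))
Mul(Add(-654721, 2313543), Pow(Add(Add(Add(Function('L')(-146), 1109773), Function('w')(173)), 4242629), -1)) = Mul(Add(-654721, 2313543), Pow(Add(Add(Add(112, 1109773), Pow(173, Rational(5, 2))), 4242629), -1)) = Mul(1658822, Pow(Add(Add(1109885, Mul(29929, Pow(173, Rational(1, 2)))), 4242629), -1)) = Mul(1658822, Pow(Add(5352514, Mul(29929, Pow(173, Rational(1, 2)))), -1))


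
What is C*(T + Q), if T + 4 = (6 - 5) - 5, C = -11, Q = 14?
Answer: -66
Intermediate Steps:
T = -8 (T = -4 + ((6 - 5) - 5) = -4 + (1 - 5) = -4 - 4 = -8)
C*(T + Q) = -11*(-8 + 14) = -11*6 = -66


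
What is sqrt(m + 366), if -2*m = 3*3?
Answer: sqrt(1446)/2 ≈ 19.013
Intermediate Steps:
m = -9/2 (m = -3*3/2 = -1/2*9 = -9/2 ≈ -4.5000)
sqrt(m + 366) = sqrt(-9/2 + 366) = sqrt(723/2) = sqrt(1446)/2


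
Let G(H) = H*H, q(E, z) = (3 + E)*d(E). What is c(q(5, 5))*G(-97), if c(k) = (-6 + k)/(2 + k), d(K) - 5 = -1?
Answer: 122317/17 ≈ 7195.1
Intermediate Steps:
d(K) = 4 (d(K) = 5 - 1 = 4)
q(E, z) = 12 + 4*E (q(E, z) = (3 + E)*4 = 12 + 4*E)
c(k) = (-6 + k)/(2 + k)
G(H) = H²
c(q(5, 5))*G(-97) = ((-6 + (12 + 4*5))/(2 + (12 + 4*5)))*(-97)² = ((-6 + (12 + 20))/(2 + (12 + 20)))*9409 = ((-6 + 32)/(2 + 32))*9409 = (26/34)*9409 = ((1/34)*26)*9409 = (13/17)*9409 = 122317/17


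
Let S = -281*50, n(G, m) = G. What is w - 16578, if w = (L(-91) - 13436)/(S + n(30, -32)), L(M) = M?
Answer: -232410033/14020 ≈ -16577.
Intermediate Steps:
S = -14050
w = 13527/14020 (w = (-91 - 13436)/(-14050 + 30) = -13527/(-14020) = -13527*(-1/14020) = 13527/14020 ≈ 0.96484)
w - 16578 = 13527/14020 - 16578 = -232410033/14020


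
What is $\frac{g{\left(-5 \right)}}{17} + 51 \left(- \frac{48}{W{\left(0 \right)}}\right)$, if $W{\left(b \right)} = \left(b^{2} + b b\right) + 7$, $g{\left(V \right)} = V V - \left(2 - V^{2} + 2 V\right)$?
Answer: $- \frac{41210}{119} \approx -346.3$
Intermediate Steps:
$g{\left(V \right)} = -2 - 2 V + 2 V^{2}$ ($g{\left(V \right)} = V^{2} - \left(2 - V^{2} + 2 V\right) = -2 - 2 V + 2 V^{2}$)
$W{\left(b \right)} = 7 + 2 b^{2}$ ($W{\left(b \right)} = \left(b^{2} + b^{2}\right) + 7 = 2 b^{2} + 7 = 7 + 2 b^{2}$)
$\frac{g{\left(-5 \right)}}{17} + 51 \left(- \frac{48}{W{\left(0 \right)}}\right) = \frac{-2 - -10 + 2 \left(-5\right)^{2}}{17} + 51 \left(- \frac{48}{7 + 2 \cdot 0^{2}}\right) = \left(-2 + 10 + 2 \cdot 25\right) \frac{1}{17} + 51 \left(- \frac{48}{7 + 2 \cdot 0}\right) = \left(-2 + 10 + 50\right) \frac{1}{17} + 51 \left(- \frac{48}{7 + 0}\right) = 58 \cdot \frac{1}{17} + 51 \left(- \frac{48}{7}\right) = \frac{58}{17} + 51 \left(\left(-48\right) \frac{1}{7}\right) = \frac{58}{17} + 51 \left(- \frac{48}{7}\right) = \frac{58}{17} - \frac{2448}{7} = - \frac{41210}{119}$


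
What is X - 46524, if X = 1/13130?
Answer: -610860119/13130 ≈ -46524.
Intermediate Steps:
X = 1/13130 ≈ 7.6161e-5
X - 46524 = 1/13130 - 46524 = -610860119/13130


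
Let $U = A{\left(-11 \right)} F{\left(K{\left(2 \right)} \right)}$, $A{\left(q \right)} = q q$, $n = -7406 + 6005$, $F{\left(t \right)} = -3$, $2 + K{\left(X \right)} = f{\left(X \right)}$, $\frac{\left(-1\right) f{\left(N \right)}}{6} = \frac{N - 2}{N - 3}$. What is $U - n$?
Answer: $1038$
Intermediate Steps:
$f{\left(N \right)} = - \frac{6 \left(-2 + N\right)}{-3 + N}$ ($f{\left(N \right)} = - 6 \frac{N - 2}{N - 3} = - 6 \frac{-2 + N}{-3 + N} = - \frac{6 \left(-2 + N\right)}{-3 + N}$)
$K{\left(X \right)} = -2 + \frac{6 \left(2 - X\right)}{-3 + X}$
$n = -1401$
$A{\left(q \right)} = q^{2}$
$U = -363$ ($U = \left(-11\right)^{2} \left(-3\right) = 121 \left(-3\right) = -363$)
$U - n = -363 - -1401 = -363 + 1401 = 1038$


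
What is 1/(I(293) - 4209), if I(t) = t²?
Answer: 1/81640 ≈ 1.2249e-5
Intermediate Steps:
1/(I(293) - 4209) = 1/(293² - 4209) = 1/(85849 - 4209) = 1/81640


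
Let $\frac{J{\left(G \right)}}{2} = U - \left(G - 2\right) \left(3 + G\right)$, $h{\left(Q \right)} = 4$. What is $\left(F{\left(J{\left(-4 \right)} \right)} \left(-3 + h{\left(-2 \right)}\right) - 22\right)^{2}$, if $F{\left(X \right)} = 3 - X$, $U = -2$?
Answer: $9$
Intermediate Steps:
$J{\left(G \right)} = -4 - 2 \left(-2 + G\right) \left(3 + G\right)$ ($J{\left(G \right)} = 2 \left(-2 - \left(G - 2\right) \left(3 + G\right)\right) = 2 \left(-2 - \left(-2 + G\right) \left(3 + G\right)\right) = -4 - 2 \left(-2 + G\right) \left(3 + G\right)$)
$\left(F{\left(J{\left(-4 \right)} \right)} \left(-3 + h{\left(-2 \right)}\right) - 22\right)^{2} = \left(\left(3 - \left(8 - -8 - 2 \left(-4\right)^{2}\right)\right) \left(-3 + 4\right) - 22\right)^{2} = \left(\left(3 - \left(8 + 8 - 32\right)\right) 1 - 22\right)^{2} = \left(\left(3 - -16\right) 1 - 22\right)^{2} = \left(\left(3 + 16\right) 1 - 22\right)^{2} = \left(19 \cdot 1 - 22\right)^{2} = \left(19 - 22\right)^{2} = \left(-3\right)^{2} = 9$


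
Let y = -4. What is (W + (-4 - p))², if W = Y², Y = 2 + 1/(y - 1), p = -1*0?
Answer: 361/625 ≈ 0.57760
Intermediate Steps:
p = 0
Y = 9/5 (Y = 2 + 1/(-4 - 1) = 2 + 1/(-5) = 2 - ⅕ = 9/5 ≈ 1.8000)
W = 81/25 (W = (9/5)² = 81/25 ≈ 3.2400)
(W + (-4 - p))² = (81/25 + (-4 - 1*0))² = (81/25 + (-4 + 0))² = (81/25 - 4)² = (-19/25)² = 361/625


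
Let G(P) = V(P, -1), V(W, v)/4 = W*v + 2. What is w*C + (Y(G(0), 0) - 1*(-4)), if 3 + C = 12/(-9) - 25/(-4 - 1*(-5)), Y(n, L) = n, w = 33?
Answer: -956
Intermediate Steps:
V(W, v) = 8 + 4*W*v (V(W, v) = 4*(W*v + 2) = 4*(2 + W*v) = 8 + 4*W*v)
G(P) = 8 - 4*P (G(P) = 8 + 4*P*(-1) = 8 - 4*P)
C = -88/3 (C = -3 + (12/(-9) - 25/(-4 - 1*(-5))) = -3 + (12*(-⅑) - 25/(-4 + 5)) = -3 + (-4/3 - 25/1) = -3 + (-4/3 - 25*1) = -3 + (-4/3 - 25) = -3 - 79/3 = -88/3 ≈ -29.333)
w*C + (Y(G(0), 0) - 1*(-4)) = 33*(-88/3) + ((8 - 4*0) - 1*(-4)) = -968 + ((8 + 0) + 4) = -968 + (8 + 4) = -968 + 12 = -956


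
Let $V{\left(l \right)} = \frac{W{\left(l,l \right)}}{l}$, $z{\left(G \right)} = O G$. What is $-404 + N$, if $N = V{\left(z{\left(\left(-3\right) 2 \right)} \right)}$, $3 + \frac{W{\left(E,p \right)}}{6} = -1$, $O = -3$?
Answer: $- \frac{1216}{3} \approx -405.33$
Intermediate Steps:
$W{\left(E,p \right)} = -24$ ($W{\left(E,p \right)} = -18 + 6 \left(-1\right) = -18 - 6 = -24$)
$z{\left(G \right)} = - 3 G$
$V{\left(l \right)} = - \frac{24}{l}$
$N = - \frac{4}{3}$ ($N = - \frac{24}{\left(-3\right) \left(\left(-3\right) 2\right)} = - \frac{24}{\left(-3\right) \left(-6\right)} = - \frac{24}{18} = \left(-24\right) \frac{1}{18} = - \frac{4}{3} \approx -1.3333$)
$-404 + N = -404 - \frac{4}{3} = - \frac{1216}{3}$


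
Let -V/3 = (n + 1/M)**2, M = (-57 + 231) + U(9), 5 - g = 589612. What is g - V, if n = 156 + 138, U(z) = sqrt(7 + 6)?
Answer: -302494775776496/915849169 - 53384976*sqrt(13)/915849169 ≈ -3.3029e+5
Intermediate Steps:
U(z) = sqrt(13)
g = -589607 (g = 5 - 1*589612 = 5 - 589612 = -589607)
M = 174 + sqrt(13) (M = (-57 + 231) + sqrt(13) = 174 + sqrt(13) ≈ 177.61)
n = 294
V = -3*(294 + 1/(174 + sqrt(13)))**2 ≈ -2.5932e+5
g - V = -589607 - (-237496305210087/915849169 + 53384976*sqrt(13)/915849169) = -589607 + (237496305210087/915849169 - 53384976*sqrt(13)/915849169) = -302494775776496/915849169 - 53384976*sqrt(13)/915849169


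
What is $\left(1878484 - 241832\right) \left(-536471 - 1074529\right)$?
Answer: $-2636646372000$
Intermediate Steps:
$\left(1878484 - 241832\right) \left(-536471 - 1074529\right) = \left(1878484 - 241832\right) \left(-1611000\right) = 1636652 \left(-1611000\right) = -2636646372000$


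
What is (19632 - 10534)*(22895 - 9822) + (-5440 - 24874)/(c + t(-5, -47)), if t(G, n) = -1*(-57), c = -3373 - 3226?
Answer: 389046716891/3271 ≈ 1.1894e+8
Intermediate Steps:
c = -6599
t(G, n) = 57
(19632 - 10534)*(22895 - 9822) + (-5440 - 24874)/(c + t(-5, -47)) = (19632 - 10534)*(22895 - 9822) + (-5440 - 24874)/(-6599 + 57) = 9098*13073 - 30314/(-6542) = 118938154 - 30314*(-1/6542) = 118938154 + 15157/3271 = 389046716891/3271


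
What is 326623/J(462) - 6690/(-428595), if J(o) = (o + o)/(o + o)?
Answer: 9332599425/28573 ≈ 3.2662e+5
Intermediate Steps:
J(o) = 1 (J(o) = (2*o)/((2*o)) = (2*o)*(1/(2*o)) = 1)
326623/J(462) - 6690/(-428595) = 326623/1 - 6690/(-428595) = 326623*1 - 6690*(-1/428595) = 326623 + 446/28573 = 9332599425/28573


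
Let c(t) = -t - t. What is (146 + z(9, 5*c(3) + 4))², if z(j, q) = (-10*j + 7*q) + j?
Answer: 13689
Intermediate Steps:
c(t) = -2*t
z(j, q) = -9*j + 7*q
(146 + z(9, 5*c(3) + 4))² = (146 + (-9*9 + 7*(5*(-2*3) + 4)))² = (146 + (-81 + 7*(5*(-6) + 4)))² = (146 + (-81 + 7*(-30 + 4)))² = (146 + (-81 + 7*(-26)))² = (146 + (-81 - 182))² = (146 - 263)² = (-117)² = 13689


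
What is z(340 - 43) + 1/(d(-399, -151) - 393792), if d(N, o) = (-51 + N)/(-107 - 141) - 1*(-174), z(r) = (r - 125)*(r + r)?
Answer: 4986657326252/48808407 ≈ 1.0217e+5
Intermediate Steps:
z(r) = 2*r*(-125 + r) (z(r) = (-125 + r)*(2*r) = 2*r*(-125 + r))
d(N, o) = 43203/248 - N/248 (d(N, o) = (-51 + N)/(-248) + 174 = (-51 + N)*(-1/248) + 174 = (51/248 - N/248) + 174 = 43203/248 - N/248)
z(340 - 43) + 1/(d(-399, -151) - 393792) = 2*(340 - 43)*(-125 + (340 - 43)) + 1/((43203/248 - 1/248*(-399)) - 393792) = 2*297*(-125 + 297) + 1/((43203/248 + 399/248) - 393792) = 2*297*172 + 1/(21801/124 - 393792) = 102168 + 1/(-48808407/124) = 102168 - 124/48808407 = 4986657326252/48808407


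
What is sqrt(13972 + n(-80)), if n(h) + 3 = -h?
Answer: 3*sqrt(1561) ≈ 118.53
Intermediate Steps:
n(h) = -3 - h
sqrt(13972 + n(-80)) = sqrt(13972 + (-3 - 1*(-80))) = sqrt(13972 + (-3 + 80)) = sqrt(13972 + 77) = sqrt(14049) = 3*sqrt(1561)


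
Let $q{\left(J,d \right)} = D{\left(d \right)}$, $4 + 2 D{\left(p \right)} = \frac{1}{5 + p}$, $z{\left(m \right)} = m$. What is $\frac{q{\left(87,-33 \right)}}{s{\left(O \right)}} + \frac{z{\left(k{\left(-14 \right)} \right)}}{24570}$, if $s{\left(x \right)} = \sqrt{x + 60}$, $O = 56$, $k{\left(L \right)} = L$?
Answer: $- \frac{1}{1755} - \frac{113 \sqrt{29}}{3248} \approx -0.18792$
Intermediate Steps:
$D{\left(p \right)} = -2 + \frac{1}{2 \left(5 + p\right)}$
$q{\left(J,d \right)} = \frac{-19 - 4 d}{2 \left(5 + d\right)}$
$s{\left(x \right)} = \sqrt{60 + x}$
$\frac{q{\left(87,-33 \right)}}{s{\left(O \right)}} + \frac{z{\left(k{\left(-14 \right)} \right)}}{24570} = \frac{\frac{1}{2} \frac{1}{5 - 33} \left(-19 - -132\right)}{\sqrt{60 + 56}} - \frac{14}{24570} = \frac{\frac{1}{2} \frac{1}{-28} \left(-19 + 132\right)}{\sqrt{116}} - \frac{1}{1755} = \frac{\frac{1}{2} \left(- \frac{1}{28}\right) 113}{2 \sqrt{29}} - \frac{1}{1755} = - \frac{113 \frac{\sqrt{29}}{58}}{56} - \frac{1}{1755} = - \frac{113 \sqrt{29}}{3248} - \frac{1}{1755} = - \frac{1}{1755} - \frac{113 \sqrt{29}}{3248}$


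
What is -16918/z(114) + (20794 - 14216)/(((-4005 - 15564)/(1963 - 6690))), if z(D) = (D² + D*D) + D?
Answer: 12294155659/7740429 ≈ 1588.3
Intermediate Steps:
z(D) = D + 2*D² (z(D) = (D² + D²) + D = 2*D² + D = D + 2*D²)
-16918/z(114) + (20794 - 14216)/(((-4005 - 15564)/(1963 - 6690))) = -16918*1/(114*(1 + 2*114)) + (20794 - 14216)/(((-4005 - 15564)/(1963 - 6690))) = -16918*1/(114*(1 + 228)) + 6578/((-19569/(-4727))) = -16918/(114*229) + 6578/((-19569*(-1/4727))) = -16918/26106 + 6578/(19569/4727) = -16918*1/26106 + 6578*(4727/19569) = -8459/13053 + 2826746/1779 = 12294155659/7740429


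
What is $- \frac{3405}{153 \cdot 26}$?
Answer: $- \frac{1135}{1326} \approx -0.85596$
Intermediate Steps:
$- \frac{3405}{153 \cdot 26} = - \frac{3405}{3978} = \left(-3405\right) \frac{1}{3978} = - \frac{1135}{1326}$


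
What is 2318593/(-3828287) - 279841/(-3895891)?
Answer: -7961673938996/14914588868717 ≈ -0.53382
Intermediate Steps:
2318593/(-3828287) - 279841/(-3895891) = 2318593*(-1/3828287) - 279841*(-1/3895891) = -2318593/3828287 + 279841/3895891 = -7961673938996/14914588868717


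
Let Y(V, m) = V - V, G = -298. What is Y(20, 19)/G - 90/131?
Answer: -90/131 ≈ -0.68702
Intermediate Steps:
Y(V, m) = 0
Y(20, 19)/G - 90/131 = 0/(-298) - 90/131 = 0*(-1/298) - 90*1/131 = 0 - 90/131 = -90/131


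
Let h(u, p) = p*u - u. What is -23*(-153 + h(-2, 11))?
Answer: 3979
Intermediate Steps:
h(u, p) = -u + p*u
-23*(-153 + h(-2, 11)) = -23*(-153 - 2*(-1 + 11)) = -23*(-153 - 2*10) = -23*(-153 - 20) = -23*(-173) = 3979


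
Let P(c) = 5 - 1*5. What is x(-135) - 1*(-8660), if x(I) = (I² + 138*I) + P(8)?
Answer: 8255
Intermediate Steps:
P(c) = 0 (P(c) = 5 - 5 = 0)
x(I) = I² + 138*I (x(I) = (I² + 138*I) + 0 = I² + 138*I)
x(-135) - 1*(-8660) = -135*(138 - 135) - 1*(-8660) = -135*3 + 8660 = -405 + 8660 = 8255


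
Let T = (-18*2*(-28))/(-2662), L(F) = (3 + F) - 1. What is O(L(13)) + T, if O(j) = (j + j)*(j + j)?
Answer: 1197396/1331 ≈ 899.62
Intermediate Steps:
L(F) = 2 + F
O(j) = 4*j² (O(j) = (2*j)*(2*j) = 4*j²)
T = -504/1331 (T = -36*(-28)*(-1/2662) = 1008*(-1/2662) = -504/1331 ≈ -0.37866)
O(L(13)) + T = 4*(2 + 13)² - 504/1331 = 4*15² - 504/1331 = 4*225 - 504/1331 = 900 - 504/1331 = 1197396/1331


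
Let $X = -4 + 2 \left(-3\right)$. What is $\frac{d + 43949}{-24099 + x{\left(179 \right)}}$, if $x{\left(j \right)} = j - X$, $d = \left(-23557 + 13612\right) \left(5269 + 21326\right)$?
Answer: $\frac{132221663}{11955} \approx 11060.0$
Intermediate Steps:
$X = -10$ ($X = -4 - 6 = -10$)
$d = -264487275$ ($d = \left(-9945\right) 26595 = -264487275$)
$x{\left(j \right)} = 10 + j$ ($x{\left(j \right)} = j - -10 = j + 10 = 10 + j$)
$\frac{d + 43949}{-24099 + x{\left(179 \right)}} = \frac{-264487275 + 43949}{-24099 + \left(10 + 179\right)} = - \frac{264443326}{-24099 + 189} = - \frac{264443326}{-23910} = \left(-264443326\right) \left(- \frac{1}{23910}\right) = \frac{132221663}{11955}$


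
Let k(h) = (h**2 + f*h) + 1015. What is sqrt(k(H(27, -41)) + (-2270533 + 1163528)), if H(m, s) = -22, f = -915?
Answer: 8*I*sqrt(16959) ≈ 1041.8*I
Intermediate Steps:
k(h) = 1015 + h**2 - 915*h (k(h) = (h**2 - 915*h) + 1015 = 1015 + h**2 - 915*h)
sqrt(k(H(27, -41)) + (-2270533 + 1163528)) = sqrt((1015 + (-22)**2 - 915*(-22)) + (-2270533 + 1163528)) = sqrt((1015 + 484 + 20130) - 1107005) = sqrt(21629 - 1107005) = sqrt(-1085376) = 8*I*sqrt(16959)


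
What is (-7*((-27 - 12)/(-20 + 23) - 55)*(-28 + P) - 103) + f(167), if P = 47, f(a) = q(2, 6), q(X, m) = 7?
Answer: 8948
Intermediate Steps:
f(a) = 7
(-7*((-27 - 12)/(-20 + 23) - 55)*(-28 + P) - 103) + f(167) = (-7*((-27 - 12)/(-20 + 23) - 55)*(-28 + 47) - 103) + 7 = (-7*(-39/3 - 55)*19 - 103) + 7 = (-7*(-39*1/3 - 55)*19 - 103) + 7 = (-7*(-13 - 55)*19 - 103) + 7 = (-(-476)*19 - 103) + 7 = (-7*(-1292) - 103) + 7 = (9044 - 103) + 7 = 8941 + 7 = 8948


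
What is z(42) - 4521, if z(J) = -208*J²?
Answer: -371433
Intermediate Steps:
z(42) - 4521 = -208*42² - 4521 = -208*1764 - 4521 = -366912 - 4521 = -371433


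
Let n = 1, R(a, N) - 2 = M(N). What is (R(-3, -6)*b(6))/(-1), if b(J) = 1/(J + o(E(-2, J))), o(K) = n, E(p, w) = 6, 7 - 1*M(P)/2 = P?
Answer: -4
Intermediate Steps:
M(P) = 14 - 2*P
R(a, N) = 16 - 2*N (R(a, N) = 2 + (14 - 2*N) = 16 - 2*N)
o(K) = 1
b(J) = 1/(1 + J) (b(J) = 1/(J + 1) = 1/(1 + J))
(R(-3, -6)*b(6))/(-1) = ((16 - 2*(-6))/(1 + 6))/(-1) = ((16 + 12)/7)*(-1) = (28*(1/7))*(-1) = 4*(-1) = -4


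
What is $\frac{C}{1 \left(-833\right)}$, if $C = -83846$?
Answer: $\frac{11978}{119} \approx 100.66$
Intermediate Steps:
$\frac{C}{1 \left(-833\right)} = - \frac{83846}{1 \left(-833\right)} = - \frac{83846}{-833} = \left(-83846\right) \left(- \frac{1}{833}\right) = \frac{11978}{119}$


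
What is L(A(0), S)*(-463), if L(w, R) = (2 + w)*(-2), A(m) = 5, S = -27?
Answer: 6482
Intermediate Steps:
L(w, R) = -4 - 2*w
L(A(0), S)*(-463) = (-4 - 2*5)*(-463) = (-4 - 10)*(-463) = -14*(-463) = 6482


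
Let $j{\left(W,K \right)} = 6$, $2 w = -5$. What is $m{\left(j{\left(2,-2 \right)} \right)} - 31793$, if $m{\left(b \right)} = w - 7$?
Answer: $- \frac{63605}{2} \approx -31803.0$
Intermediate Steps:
$w = - \frac{5}{2}$ ($w = \frac{1}{2} \left(-5\right) = - \frac{5}{2} \approx -2.5$)
$m{\left(b \right)} = - \frac{19}{2}$ ($m{\left(b \right)} = - \frac{5}{2} - 7 = - \frac{19}{2}$)
$m{\left(j{\left(2,-2 \right)} \right)} - 31793 = - \frac{19}{2} - 31793 = - \frac{63605}{2}$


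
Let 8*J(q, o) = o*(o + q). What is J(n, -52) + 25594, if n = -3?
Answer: 51903/2 ≈ 25952.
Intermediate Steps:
J(q, o) = o*(o + q)/8 (J(q, o) = (o*(o + q))/8 = o*(o + q)/8)
J(n, -52) + 25594 = (⅛)*(-52)*(-52 - 3) + 25594 = (⅛)*(-52)*(-55) + 25594 = 715/2 + 25594 = 51903/2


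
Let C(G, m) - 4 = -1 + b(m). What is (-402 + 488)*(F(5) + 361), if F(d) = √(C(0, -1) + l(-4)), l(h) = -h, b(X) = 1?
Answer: 31046 + 172*√2 ≈ 31289.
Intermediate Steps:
C(G, m) = 4 (C(G, m) = 4 + (-1 + 1) = 4 + 0 = 4)
F(d) = 2*√2 (F(d) = √(4 - 1*(-4)) = √(4 + 4) = √8 = 2*√2)
(-402 + 488)*(F(5) + 361) = (-402 + 488)*(2*√2 + 361) = 86*(361 + 2*√2) = 31046 + 172*√2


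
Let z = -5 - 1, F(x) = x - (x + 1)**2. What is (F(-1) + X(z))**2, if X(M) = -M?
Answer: 25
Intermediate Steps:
F(x) = x - (1 + x)**2
z = -6
(F(-1) + X(z))**2 = ((-1 - (1 - 1)**2) - 1*(-6))**2 = ((-1 - 1*0**2) + 6)**2 = ((-1 - 1*0) + 6)**2 = ((-1 + 0) + 6)**2 = (-1 + 6)**2 = 5**2 = 25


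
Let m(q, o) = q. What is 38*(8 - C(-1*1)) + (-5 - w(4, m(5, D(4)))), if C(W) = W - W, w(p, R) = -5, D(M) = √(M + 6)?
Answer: 304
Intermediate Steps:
D(M) = √(6 + M)
C(W) = 0
38*(8 - C(-1*1)) + (-5 - w(4, m(5, D(4)))) = 38*(8 - 1*0) + (-5 - 1*(-5)) = 38*(8 + 0) + (-5 + 5) = 38*8 + 0 = 304 + 0 = 304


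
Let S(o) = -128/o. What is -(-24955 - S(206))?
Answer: 2570301/103 ≈ 24954.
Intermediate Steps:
-(-24955 - S(206)) = -(-24955 - (-128)/206) = -(-24955 - 1*(-64/103)) = -(-24955 + 64/103) = -1*(-2570301/103) = 2570301/103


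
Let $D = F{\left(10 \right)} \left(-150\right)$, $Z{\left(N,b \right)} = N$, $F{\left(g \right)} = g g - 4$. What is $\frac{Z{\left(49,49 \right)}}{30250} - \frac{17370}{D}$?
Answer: $\frac{584609}{484000} \approx 1.2079$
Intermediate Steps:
$F{\left(g \right)} = -4 + g^{2}$ ($F{\left(g \right)} = g^{2} - 4 = -4 + g^{2}$)
$D = -14400$ ($D = \left(-4 + 10^{2}\right) \left(-150\right) = \left(-4 + 100\right) \left(-150\right) = 96 \left(-150\right) = -14400$)
$\frac{Z{\left(49,49 \right)}}{30250} - \frac{17370}{D} = \frac{49}{30250} - \frac{17370}{-14400} = 49 \cdot \frac{1}{30250} - - \frac{193}{160} = \frac{49}{30250} + \frac{193}{160} = \frac{584609}{484000}$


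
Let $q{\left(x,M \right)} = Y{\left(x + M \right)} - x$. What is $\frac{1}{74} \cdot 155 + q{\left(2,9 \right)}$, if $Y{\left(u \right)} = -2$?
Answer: $- \frac{141}{74} \approx -1.9054$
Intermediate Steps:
$q{\left(x,M \right)} = -2 - x$
$\frac{1}{74} \cdot 155 + q{\left(2,9 \right)} = \frac{1}{74} \cdot 155 - 4 = \frac{155}{74} - 4 = - \frac{141}{74}$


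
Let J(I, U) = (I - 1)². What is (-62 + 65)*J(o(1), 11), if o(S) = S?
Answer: 0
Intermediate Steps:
J(I, U) = (-1 + I)²
(-62 + 65)*J(o(1), 11) = (-62 + 65)*(-1 + 1)² = 3*0² = 3*0 = 0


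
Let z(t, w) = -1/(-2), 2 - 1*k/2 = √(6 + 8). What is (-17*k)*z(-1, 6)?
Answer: -34 + 17*√14 ≈ 29.608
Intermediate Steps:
k = 4 - 2*√14 (k = 4 - 2*√(6 + 8) = 4 - 2*√14 ≈ -3.4833)
z(t, w) = ½ (z(t, w) = -1*(-½) = ½)
(-17*k)*z(-1, 6) = -17*(4 - 2*√14)*(½) = (-68 + 34*√14)*(½) = -34 + 17*√14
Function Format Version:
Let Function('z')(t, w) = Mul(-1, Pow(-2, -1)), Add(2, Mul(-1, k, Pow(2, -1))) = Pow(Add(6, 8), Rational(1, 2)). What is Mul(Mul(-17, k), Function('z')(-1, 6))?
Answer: Add(-34, Mul(17, Pow(14, Rational(1, 2)))) ≈ 29.608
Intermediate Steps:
k = Add(4, Mul(-2, Pow(14, Rational(1, 2)))) (k = Add(4, Mul(-2, Pow(Add(6, 8), Rational(1, 2)))) = Add(4, Mul(-2, Pow(14, Rational(1, 2)))) ≈ -3.4833)
Function('z')(t, w) = Rational(1, 2) (Function('z')(t, w) = Mul(-1, Rational(-1, 2)) = Rational(1, 2))
Mul(Mul(-17, k), Function('z')(-1, 6)) = Mul(Mul(-17, Add(4, Mul(-2, Pow(14, Rational(1, 2))))), Rational(1, 2)) = Mul(Add(-68, Mul(34, Pow(14, Rational(1, 2)))), Rational(1, 2)) = Add(-34, Mul(17, Pow(14, Rational(1, 2))))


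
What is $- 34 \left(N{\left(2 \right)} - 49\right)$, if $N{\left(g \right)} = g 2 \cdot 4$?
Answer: $1122$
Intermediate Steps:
$N{\left(g \right)} = 8 g$ ($N{\left(g \right)} = 2 g 4 = 8 g$)
$- 34 \left(N{\left(2 \right)} - 49\right) = - 34 \left(8 \cdot 2 - 49\right) = - 34 \left(16 - 49\right) = \left(-34\right) \left(-33\right) = 1122$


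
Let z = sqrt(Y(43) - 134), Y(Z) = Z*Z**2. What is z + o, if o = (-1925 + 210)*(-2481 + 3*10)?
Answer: 4203465 + sqrt(79373) ≈ 4.2037e+6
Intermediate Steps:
o = 4203465 (o = -1715*(-2481 + 30) = -1715*(-2451) = 4203465)
Y(Z) = Z**3
z = sqrt(79373) (z = sqrt(43**3 - 134) = sqrt(79507 - 134) = sqrt(79373) ≈ 281.73)
z + o = sqrt(79373) + 4203465 = 4203465 + sqrt(79373)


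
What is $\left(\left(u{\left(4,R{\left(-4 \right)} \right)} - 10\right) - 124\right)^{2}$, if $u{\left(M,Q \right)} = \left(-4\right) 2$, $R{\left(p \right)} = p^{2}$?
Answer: $20164$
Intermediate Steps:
$u{\left(M,Q \right)} = -8$
$\left(\left(u{\left(4,R{\left(-4 \right)} \right)} - 10\right) - 124\right)^{2} = \left(\left(-8 - 10\right) - 124\right)^{2} = \left(-18 - 124\right)^{2} = \left(-142\right)^{2} = 20164$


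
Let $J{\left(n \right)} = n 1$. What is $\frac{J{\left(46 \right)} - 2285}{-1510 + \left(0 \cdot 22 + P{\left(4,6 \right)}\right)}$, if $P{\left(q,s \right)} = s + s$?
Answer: $\frac{2239}{1498} \approx 1.4947$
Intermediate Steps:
$P{\left(q,s \right)} = 2 s$
$J{\left(n \right)} = n$
$\frac{J{\left(46 \right)} - 2285}{-1510 + \left(0 \cdot 22 + P{\left(4,6 \right)}\right)} = \frac{46 - 2285}{-1510 + \left(0 \cdot 22 + 2 \cdot 6\right)} = - \frac{2239}{-1510 + \left(0 + 12\right)} = - \frac{2239}{-1510 + 12} = - \frac{2239}{-1498} = \left(-2239\right) \left(- \frac{1}{1498}\right) = \frac{2239}{1498}$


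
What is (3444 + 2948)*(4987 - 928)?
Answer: 25945128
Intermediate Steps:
(3444 + 2948)*(4987 - 928) = 6392*4059 = 25945128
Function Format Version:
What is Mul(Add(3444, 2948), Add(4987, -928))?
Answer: 25945128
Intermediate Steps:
Mul(Add(3444, 2948), Add(4987, -928)) = Mul(6392, 4059) = 25945128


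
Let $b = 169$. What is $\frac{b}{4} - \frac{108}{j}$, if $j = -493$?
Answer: $\frac{83749}{1972} \approx 42.469$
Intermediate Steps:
$\frac{b}{4} - \frac{108}{j} = \frac{169}{4} - \frac{108}{-493} = 169 \cdot \frac{1}{4} - - \frac{108}{493} = \frac{169}{4} + \frac{108}{493} = \frac{83749}{1972}$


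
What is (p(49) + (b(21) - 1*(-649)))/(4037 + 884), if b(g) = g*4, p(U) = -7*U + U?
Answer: 439/4921 ≈ 0.089210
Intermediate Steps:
p(U) = -6*U
b(g) = 4*g
(p(49) + (b(21) - 1*(-649)))/(4037 + 884) = (-6*49 + (4*21 - 1*(-649)))/(4037 + 884) = (-294 + (84 + 649))/4921 = (-294 + 733)*(1/4921) = 439*(1/4921) = 439/4921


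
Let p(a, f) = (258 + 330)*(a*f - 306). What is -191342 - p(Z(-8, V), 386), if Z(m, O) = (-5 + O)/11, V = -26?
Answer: 6910454/11 ≈ 6.2822e+5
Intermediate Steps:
Z(m, O) = -5/11 + O/11 (Z(m, O) = (-5 + O)*(1/11) = -5/11 + O/11)
p(a, f) = -179928 + 588*a*f (p(a, f) = 588*(-306 + a*f) = -179928 + 588*a*f)
-191342 - p(Z(-8, V), 386) = -191342 - (-179928 + 588*(-5/11 + (1/11)*(-26))*386) = -191342 - (-179928 + 588*(-5/11 - 26/11)*386) = -191342 - (-179928 + 588*(-31/11)*386) = -191342 - (-179928 - 7036008/11) = -191342 - 1*(-9015216/11) = -191342 + 9015216/11 = 6910454/11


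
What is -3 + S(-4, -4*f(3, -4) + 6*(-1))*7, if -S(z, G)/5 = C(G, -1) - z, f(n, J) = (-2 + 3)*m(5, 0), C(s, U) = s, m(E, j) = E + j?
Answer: 767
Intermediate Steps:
f(n, J) = 5 (f(n, J) = (-2 + 3)*(5 + 0) = 1*5 = 5)
S(z, G) = -5*G + 5*z (S(z, G) = -5*(G - z) = -5*G + 5*z)
-3 + S(-4, -4*f(3, -4) + 6*(-1))*7 = -3 + (-5*(-4*5 + 6*(-1)) + 5*(-4))*7 = -3 + (-5*(-20 - 6) - 20)*7 = -3 + (-5*(-26) - 20)*7 = -3 + (130 - 20)*7 = -3 + 110*7 = -3 + 770 = 767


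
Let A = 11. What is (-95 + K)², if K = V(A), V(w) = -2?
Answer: 9409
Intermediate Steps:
K = -2
(-95 + K)² = (-95 - 2)² = (-97)² = 9409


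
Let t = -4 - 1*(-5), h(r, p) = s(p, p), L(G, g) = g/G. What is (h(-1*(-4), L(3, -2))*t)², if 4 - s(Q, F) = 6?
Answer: 4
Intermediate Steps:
s(Q, F) = -2 (s(Q, F) = 4 - 1*6 = 4 - 6 = -2)
h(r, p) = -2
t = 1 (t = -4 + 5 = 1)
(h(-1*(-4), L(3, -2))*t)² = (-2*1)² = (-2)² = 4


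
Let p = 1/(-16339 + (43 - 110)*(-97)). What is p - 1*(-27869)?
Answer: 274230959/9840 ≈ 27869.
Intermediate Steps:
p = -1/9840 (p = 1/(-16339 - 67*(-97)) = 1/(-16339 + 6499) = 1/(-9840) = -1/9840 ≈ -0.00010163)
p - 1*(-27869) = -1/9840 - 1*(-27869) = -1/9840 + 27869 = 274230959/9840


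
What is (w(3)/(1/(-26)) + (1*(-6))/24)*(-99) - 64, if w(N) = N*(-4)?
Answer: -123709/4 ≈ -30927.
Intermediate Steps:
w(N) = -4*N
(w(3)/(1/(-26)) + (1*(-6))/24)*(-99) - 64 = ((-4*3)/(1/(-26)) + (1*(-6))/24)*(-99) - 64 = (-12/(-1/26) - 6*1/24)*(-99) - 64 = (-12*(-26) - ¼)*(-99) - 64 = (312 - ¼)*(-99) - 64 = (1247/4)*(-99) - 64 = -123453/4 - 64 = -123709/4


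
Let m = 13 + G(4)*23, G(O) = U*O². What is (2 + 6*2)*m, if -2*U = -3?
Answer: 7910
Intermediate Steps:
U = 3/2 (U = -½*(-3) = 3/2 ≈ 1.5000)
G(O) = 3*O²/2
m = 565 (m = 13 + ((3/2)*4²)*23 = 13 + ((3/2)*16)*23 = 13 + 24*23 = 13 + 552 = 565)
(2 + 6*2)*m = (2 + 6*2)*565 = (2 + 12)*565 = 14*565 = 7910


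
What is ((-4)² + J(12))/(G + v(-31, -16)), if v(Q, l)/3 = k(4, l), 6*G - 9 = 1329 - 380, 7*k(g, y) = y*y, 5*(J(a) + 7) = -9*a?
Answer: -1323/28285 ≈ -0.046774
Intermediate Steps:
J(a) = -7 - 9*a/5 (J(a) = -7 + (-9*a)/5 = -7 - 9*a/5)
k(g, y) = y²/7 (k(g, y) = (y*y)/7 = y²/7)
G = 479/3 (G = 3/2 + (1329 - 380)/6 = 3/2 + (⅙)*949 = 3/2 + 949/6 = 479/3 ≈ 159.67)
v(Q, l) = 3*l²/7 (v(Q, l) = 3*(l²/7) = 3*l²/7)
((-4)² + J(12))/(G + v(-31, -16)) = ((-4)² + (-7 - 9/5*12))/(479/3 + (3/7)*(-16)²) = (16 + (-7 - 108/5))/(479/3 + (3/7)*256) = (16 - 143/5)/(479/3 + 768/7) = -63/(5*5657/21) = -63/5*21/5657 = -1323/28285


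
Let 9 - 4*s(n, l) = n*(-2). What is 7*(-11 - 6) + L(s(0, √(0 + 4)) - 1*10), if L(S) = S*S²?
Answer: -37407/64 ≈ -584.48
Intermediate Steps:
s(n, l) = 9/4 + n/2 (s(n, l) = 9/4 - n*(-2)/4 = 9/4 - (-1)*n/2 = 9/4 + n/2)
L(S) = S³
7*(-11 - 6) + L(s(0, √(0 + 4)) - 1*10) = 7*(-11 - 6) + ((9/4 + (½)*0) - 1*10)³ = 7*(-17) + ((9/4 + 0) - 10)³ = -119 + (9/4 - 10)³ = -119 + (-31/4)³ = -119 - 29791/64 = -37407/64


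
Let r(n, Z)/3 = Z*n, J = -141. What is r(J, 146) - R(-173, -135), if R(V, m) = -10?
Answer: -61748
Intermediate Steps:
r(n, Z) = 3*Z*n (r(n, Z) = 3*(Z*n) = 3*Z*n)
r(J, 146) - R(-173, -135) = 3*146*(-141) - 1*(-10) = -61758 + 10 = -61748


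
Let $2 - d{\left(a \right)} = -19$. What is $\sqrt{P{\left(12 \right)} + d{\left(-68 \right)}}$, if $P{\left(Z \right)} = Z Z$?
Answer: $\sqrt{165} \approx 12.845$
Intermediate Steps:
$d{\left(a \right)} = 21$ ($d{\left(a \right)} = 2 - -19 = 2 + 19 = 21$)
$P{\left(Z \right)} = Z^{2}$
$\sqrt{P{\left(12 \right)} + d{\left(-68 \right)}} = \sqrt{12^{2} + 21} = \sqrt{144 + 21} = \sqrt{165}$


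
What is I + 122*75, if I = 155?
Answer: 9305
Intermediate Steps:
I + 122*75 = 155 + 122*75 = 155 + 9150 = 9305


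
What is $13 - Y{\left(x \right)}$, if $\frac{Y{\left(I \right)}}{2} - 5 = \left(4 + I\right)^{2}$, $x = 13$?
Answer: $-575$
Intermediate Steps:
$Y{\left(I \right)} = 10 + 2 \left(4 + I\right)^{2}$
$13 - Y{\left(x \right)} = 13 - \left(10 + 2 \left(4 + 13\right)^{2}\right) = 13 - \left(10 + 2 \cdot 17^{2}\right) = 13 - \left(10 + 2 \cdot 289\right) = 13 - \left(10 + 578\right) = 13 - 588 = -575$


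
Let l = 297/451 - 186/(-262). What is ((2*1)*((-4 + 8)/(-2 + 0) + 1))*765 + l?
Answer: -8210280/5371 ≈ -1528.6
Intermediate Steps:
l = 7350/5371 (l = 297*(1/451) - 186*(-1/262) = 27/41 + 93/131 = 7350/5371 ≈ 1.3685)
((2*1)*((-4 + 8)/(-2 + 0) + 1))*765 + l = ((2*1)*((-4 + 8)/(-2 + 0) + 1))*765 + 7350/5371 = (2*(4/(-2) + 1))*765 + 7350/5371 = (2*(4*(-½) + 1))*765 + 7350/5371 = (2*(-2 + 1))*765 + 7350/5371 = (2*(-1))*765 + 7350/5371 = -2*765 + 7350/5371 = -1530 + 7350/5371 = -8210280/5371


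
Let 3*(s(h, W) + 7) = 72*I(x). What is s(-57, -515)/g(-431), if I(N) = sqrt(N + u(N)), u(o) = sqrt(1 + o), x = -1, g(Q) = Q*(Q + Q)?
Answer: -7/371522 + 12*I/185761 ≈ -1.8841e-5 + 6.4599e-5*I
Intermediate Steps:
g(Q) = 2*Q**2 (g(Q) = Q*(2*Q) = 2*Q**2)
I(N) = sqrt(N + sqrt(1 + N))
s(h, W) = -7 + 24*I (s(h, W) = -7 + (72*sqrt(-1 + sqrt(1 - 1)))/3 = -7 + (72*sqrt(-1 + sqrt(0)))/3 = -7 + (72*sqrt(-1 + 0))/3 = -7 + (72*sqrt(-1))/3 = -7 + (72*I)/3 = -7 + 24*I)
s(-57, -515)/g(-431) = (-7 + 24*I)/((2*(-431)**2)) = (-7 + 24*I)/((2*185761)) = (-7 + 24*I)/371522 = (-7 + 24*I)*(1/371522) = -7/371522 + 12*I/185761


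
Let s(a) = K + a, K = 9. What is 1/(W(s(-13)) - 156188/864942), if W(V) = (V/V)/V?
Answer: -1729884/744847 ≈ -2.3225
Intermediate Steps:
s(a) = 9 + a
W(V) = 1/V
1/(W(s(-13)) - 156188/864942) = 1/(1/(9 - 13) - 156188/864942) = 1/(1/(-4) - 156188*1/864942) = 1/(-1/4 - 78094/432471) = 1/(-744847/1729884) = -1729884/744847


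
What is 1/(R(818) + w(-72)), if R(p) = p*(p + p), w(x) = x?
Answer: 1/1338176 ≈ 7.4729e-7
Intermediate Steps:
R(p) = 2*p**2 (R(p) = p*(2*p) = 2*p**2)
1/(R(818) + w(-72)) = 1/(2*818**2 - 72) = 1/(2*669124 - 72) = 1/(1338248 - 72) = 1/1338176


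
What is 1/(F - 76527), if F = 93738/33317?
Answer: -33317/2549556321 ≈ -1.3068e-5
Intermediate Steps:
F = 93738/33317 (F = 93738*(1/33317) = 93738/33317 ≈ 2.8135)
1/(F - 76527) = 1/(93738/33317 - 76527) = 1/(-2549556321/33317) = -33317/2549556321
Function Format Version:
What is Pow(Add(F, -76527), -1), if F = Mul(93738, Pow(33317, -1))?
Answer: Rational(-33317, 2549556321) ≈ -1.3068e-5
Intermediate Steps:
F = Rational(93738, 33317) (F = Mul(93738, Rational(1, 33317)) = Rational(93738, 33317) ≈ 2.8135)
Pow(Add(F, -76527), -1) = Pow(Add(Rational(93738, 33317), -76527), -1) = Pow(Rational(-2549556321, 33317), -1) = Rational(-33317, 2549556321)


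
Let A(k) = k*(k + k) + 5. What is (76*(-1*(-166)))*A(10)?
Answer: 2586280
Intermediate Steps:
A(k) = 5 + 2*k² (A(k) = k*(2*k) + 5 = 2*k² + 5 = 5 + 2*k²)
(76*(-1*(-166)))*A(10) = (76*(-1*(-166)))*(5 + 2*10²) = (76*166)*(5 + 2*100) = 12616*(5 + 200) = 12616*205 = 2586280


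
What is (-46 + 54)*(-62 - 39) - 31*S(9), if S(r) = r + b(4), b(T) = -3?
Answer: -994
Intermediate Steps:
S(r) = -3 + r (S(r) = r - 3 = -3 + r)
(-46 + 54)*(-62 - 39) - 31*S(9) = (-46 + 54)*(-62 - 39) - 31*(-3 + 9) = 8*(-101) - 31*6 = -808 - 186 = -994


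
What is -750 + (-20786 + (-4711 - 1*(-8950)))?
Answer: -17297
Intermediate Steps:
-750 + (-20786 + (-4711 - 1*(-8950))) = -750 + (-20786 + (-4711 + 8950)) = -750 + (-20786 + 4239) = -750 - 16547 = -17297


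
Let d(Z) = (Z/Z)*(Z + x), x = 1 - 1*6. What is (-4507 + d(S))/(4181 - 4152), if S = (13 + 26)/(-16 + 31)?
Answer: -22547/145 ≈ -155.50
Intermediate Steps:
x = -5 (x = 1 - 6 = -5)
S = 13/5 (S = 39/15 = 39*(1/15) = 13/5 ≈ 2.6000)
d(Z) = -5 + Z (d(Z) = (Z/Z)*(Z - 5) = 1*(-5 + Z) = -5 + Z)
(-4507 + d(S))/(4181 - 4152) = (-4507 + (-5 + 13/5))/(4181 - 4152) = (-4507 - 12/5)/29 = -22547/5*1/29 = -22547/145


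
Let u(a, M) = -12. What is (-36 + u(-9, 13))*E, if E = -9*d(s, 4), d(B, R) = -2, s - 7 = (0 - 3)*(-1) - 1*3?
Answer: -864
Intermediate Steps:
s = 7 (s = 7 + ((0 - 3)*(-1) - 1*3) = 7 + (-3*(-1) - 3) = 7 + (3 - 3) = 7 + 0 = 7)
E = 18 (E = -9*(-2) = 18)
(-36 + u(-9, 13))*E = (-36 - 12)*18 = -48*18 = -864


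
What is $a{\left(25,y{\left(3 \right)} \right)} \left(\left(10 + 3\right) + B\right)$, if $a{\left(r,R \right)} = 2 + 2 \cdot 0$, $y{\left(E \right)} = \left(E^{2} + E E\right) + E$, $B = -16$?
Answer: $-6$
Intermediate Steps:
$y{\left(E \right)} = E + 2 E^{2}$ ($y{\left(E \right)} = \left(E^{2} + E^{2}\right) + E = 2 E^{2} + E = E + 2 E^{2}$)
$a{\left(r,R \right)} = 2$ ($a{\left(r,R \right)} = 2 + 0 = 2$)
$a{\left(25,y{\left(3 \right)} \right)} \left(\left(10 + 3\right) + B\right) = 2 \left(\left(10 + 3\right) - 16\right) = 2 \left(13 - 16\right) = 2 \left(-3\right) = -6$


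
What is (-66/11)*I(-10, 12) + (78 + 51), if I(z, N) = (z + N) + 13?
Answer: 39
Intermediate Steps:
I(z, N) = 13 + N + z (I(z, N) = (N + z) + 13 = 13 + N + z)
(-66/11)*I(-10, 12) + (78 + 51) = (-66/11)*(13 + 12 - 10) + (78 + 51) = -66*1/11*15 + 129 = -6*15 + 129 = -90 + 129 = 39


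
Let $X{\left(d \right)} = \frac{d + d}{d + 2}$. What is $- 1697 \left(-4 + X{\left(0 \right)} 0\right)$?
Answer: $6788$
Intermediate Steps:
$X{\left(d \right)} = \frac{2 d}{2 + d}$
$- 1697 \left(-4 + X{\left(0 \right)} 0\right) = - 1697 \left(-4 + 2 \cdot 0 \frac{1}{2 + 0} \cdot 0\right) = - 1697 \left(-4 + 2 \cdot 0 \cdot \frac{1}{2} \cdot 0\right) = - 1697 \left(-4 + 0 \cdot 0\right) = - 1697 \left(-4 + 0\right) = \left(-1697\right) \left(-4\right) = 6788$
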